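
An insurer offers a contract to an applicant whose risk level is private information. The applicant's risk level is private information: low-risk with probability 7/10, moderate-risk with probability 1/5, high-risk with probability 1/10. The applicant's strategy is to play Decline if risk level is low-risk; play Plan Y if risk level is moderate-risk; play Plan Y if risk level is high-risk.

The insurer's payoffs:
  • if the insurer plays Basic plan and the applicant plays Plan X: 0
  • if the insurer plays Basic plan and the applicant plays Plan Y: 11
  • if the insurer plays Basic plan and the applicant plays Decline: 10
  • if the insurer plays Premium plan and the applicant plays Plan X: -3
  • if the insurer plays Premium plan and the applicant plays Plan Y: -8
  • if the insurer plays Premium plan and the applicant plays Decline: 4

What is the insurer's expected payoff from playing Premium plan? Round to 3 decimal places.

Take the expectation over the applicant's risk level, weighting each type's action by its prior probability.
E[Premium plan] = 7/10·4 + 1/5·(-8) + 1/10·(-8) = 14/5 + (-8/5) + (-4/5) = 2/5

0.400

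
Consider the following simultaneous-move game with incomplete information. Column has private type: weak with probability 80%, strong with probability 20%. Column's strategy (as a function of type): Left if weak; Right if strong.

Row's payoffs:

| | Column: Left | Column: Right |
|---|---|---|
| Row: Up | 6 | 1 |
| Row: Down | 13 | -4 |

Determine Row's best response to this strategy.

E[Up] = 0.8·(6) + 0.2·(1) = 5
E[Down] = 0.8·(13) + 0.2·(-4) = 9.6
Best response: Down (9.6 is the largest).

Down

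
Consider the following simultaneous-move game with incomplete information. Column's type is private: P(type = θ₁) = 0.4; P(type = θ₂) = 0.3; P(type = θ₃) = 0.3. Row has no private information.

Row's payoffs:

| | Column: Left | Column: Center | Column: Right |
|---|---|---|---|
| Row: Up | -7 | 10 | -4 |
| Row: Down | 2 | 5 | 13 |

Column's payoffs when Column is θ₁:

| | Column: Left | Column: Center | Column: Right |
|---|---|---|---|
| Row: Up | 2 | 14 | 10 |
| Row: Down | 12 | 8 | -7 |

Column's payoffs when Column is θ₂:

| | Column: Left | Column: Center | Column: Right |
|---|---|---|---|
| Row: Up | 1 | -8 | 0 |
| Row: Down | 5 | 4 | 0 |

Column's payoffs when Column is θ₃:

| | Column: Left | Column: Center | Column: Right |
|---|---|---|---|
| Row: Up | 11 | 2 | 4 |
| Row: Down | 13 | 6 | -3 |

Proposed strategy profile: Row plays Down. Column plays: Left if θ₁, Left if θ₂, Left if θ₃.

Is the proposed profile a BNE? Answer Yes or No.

Yes

A profile is a BNE iff every type of every player is best-responding given beliefs about the other side.
Row plays Down: E[Down] = 0.4·(2) + 0.3·(2) + 0.3·(2) = 2; E[Up] = -7. Best-responding. ✓
Column (type θ₁), facing Down: Left gives 12, Center gives 8, Right gives -7. Proposed Left is best. ✓
Column (type θ₂), facing Down: Left gives 5, Center gives 4, Right gives 0. Proposed Left is best. ✓
Column (type θ₃), facing Down: Left gives 13, Center gives 6, Right gives -3. Proposed Left is best. ✓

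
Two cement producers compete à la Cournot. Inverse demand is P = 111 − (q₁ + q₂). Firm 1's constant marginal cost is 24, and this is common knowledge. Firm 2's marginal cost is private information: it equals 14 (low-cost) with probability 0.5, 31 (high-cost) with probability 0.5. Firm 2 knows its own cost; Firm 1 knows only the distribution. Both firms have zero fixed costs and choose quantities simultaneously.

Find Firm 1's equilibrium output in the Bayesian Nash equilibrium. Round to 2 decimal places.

Type-c best response for Firm 2: q₂(c) = (111 − c)/2 − q₁/2.
Firm 1 maximizes expected profit; its first-order condition is 111 − 2q₁ − E[q₂] − 24 = 0.
Substituting E[q₂] and solving: E[c₂] = 22.5, so q₁ = (111 − 2·24 + 22.5)/3 = 28.5.

28.50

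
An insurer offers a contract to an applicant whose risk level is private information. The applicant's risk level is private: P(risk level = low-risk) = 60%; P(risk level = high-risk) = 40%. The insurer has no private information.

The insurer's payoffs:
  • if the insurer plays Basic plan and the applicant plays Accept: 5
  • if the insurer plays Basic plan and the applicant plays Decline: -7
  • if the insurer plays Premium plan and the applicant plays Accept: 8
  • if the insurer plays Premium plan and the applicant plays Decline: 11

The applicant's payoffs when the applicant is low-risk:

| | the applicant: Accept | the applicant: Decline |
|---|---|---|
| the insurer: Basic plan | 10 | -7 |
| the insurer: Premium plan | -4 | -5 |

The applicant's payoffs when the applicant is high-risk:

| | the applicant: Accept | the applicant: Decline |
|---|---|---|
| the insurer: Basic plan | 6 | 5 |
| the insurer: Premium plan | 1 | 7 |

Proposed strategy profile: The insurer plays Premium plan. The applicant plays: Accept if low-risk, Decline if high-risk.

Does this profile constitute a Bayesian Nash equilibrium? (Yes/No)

A profile is a BNE iff every type of every player is best-responding given beliefs about the other side.
The insurer plays Premium plan: E[Premium plan] = 0.6·(8) + 0.4·(11) = 9.2; E[Basic plan] = 0.2. Best-responding. ✓
The applicant (risk level low-risk), facing Premium plan: Accept gives -4, Decline gives -5. Proposed Accept is best. ✓
The applicant (risk level high-risk), facing Premium plan: Accept gives 1, Decline gives 7. Proposed Decline is best. ✓

Yes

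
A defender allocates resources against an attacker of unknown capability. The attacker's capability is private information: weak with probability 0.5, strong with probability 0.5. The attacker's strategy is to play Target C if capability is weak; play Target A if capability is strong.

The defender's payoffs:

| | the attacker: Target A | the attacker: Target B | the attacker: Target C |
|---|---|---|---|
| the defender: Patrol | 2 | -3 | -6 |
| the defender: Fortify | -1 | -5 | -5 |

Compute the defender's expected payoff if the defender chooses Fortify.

E[Fortify] = 0.5·(-5) + 0.5·(-1) = (-2.5) + (-0.5) = -3

-3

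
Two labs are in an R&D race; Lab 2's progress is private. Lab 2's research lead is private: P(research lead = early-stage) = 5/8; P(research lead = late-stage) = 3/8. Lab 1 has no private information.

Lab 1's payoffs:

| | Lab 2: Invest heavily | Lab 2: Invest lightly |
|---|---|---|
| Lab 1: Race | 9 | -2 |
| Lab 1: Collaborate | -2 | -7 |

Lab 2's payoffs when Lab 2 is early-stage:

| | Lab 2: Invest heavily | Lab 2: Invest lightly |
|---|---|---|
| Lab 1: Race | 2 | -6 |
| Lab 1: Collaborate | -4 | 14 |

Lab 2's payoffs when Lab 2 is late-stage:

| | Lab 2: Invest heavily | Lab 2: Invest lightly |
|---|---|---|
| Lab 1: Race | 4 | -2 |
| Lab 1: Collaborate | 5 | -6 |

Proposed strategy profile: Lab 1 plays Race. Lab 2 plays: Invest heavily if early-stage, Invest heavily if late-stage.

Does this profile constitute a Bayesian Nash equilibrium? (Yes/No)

Yes

Lab 1 plays Race: E[Race] = 5/8·(9) + 3/8·(9) = 9; E[Collaborate] = -2. Best-responding. ✓
Lab 2 (research lead early-stage), facing Race: Invest heavily gives 2, Invest lightly gives -6. Proposed Invest heavily is best. ✓
Lab 2 (research lead late-stage), facing Race: Invest heavily gives 4, Invest lightly gives -2. Proposed Invest heavily is best. ✓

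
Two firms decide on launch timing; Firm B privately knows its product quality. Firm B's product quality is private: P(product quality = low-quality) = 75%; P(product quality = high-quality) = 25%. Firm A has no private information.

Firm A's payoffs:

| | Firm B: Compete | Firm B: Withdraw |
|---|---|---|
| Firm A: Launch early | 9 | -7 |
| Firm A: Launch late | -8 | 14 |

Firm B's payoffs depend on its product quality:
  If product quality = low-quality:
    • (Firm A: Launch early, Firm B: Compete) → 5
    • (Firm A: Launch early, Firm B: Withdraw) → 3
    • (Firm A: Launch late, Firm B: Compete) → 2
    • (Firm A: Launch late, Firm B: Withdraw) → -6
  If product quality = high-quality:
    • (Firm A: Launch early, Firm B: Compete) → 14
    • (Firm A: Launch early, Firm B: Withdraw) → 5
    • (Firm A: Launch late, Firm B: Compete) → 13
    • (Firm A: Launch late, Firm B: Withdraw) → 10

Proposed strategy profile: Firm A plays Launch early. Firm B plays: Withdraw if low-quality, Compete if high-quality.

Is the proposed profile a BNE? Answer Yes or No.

A profile is a BNE iff every type of every player is best-responding given beliefs about the other side.
Firm A plays Launch early: E[Launch early] = 0.75·(-7) + 0.25·(9) = -3; E[Launch late] = 8.5. Not best-responding. ✗
Firm B (product quality low-quality), facing Launch early: Compete gives 5, Withdraw gives 3. Proposed Withdraw is not best — profitable deviation exists. ✗
Firm B (product quality high-quality), facing Launch early: Compete gives 14, Withdraw gives 5. Proposed Compete is best. ✓

No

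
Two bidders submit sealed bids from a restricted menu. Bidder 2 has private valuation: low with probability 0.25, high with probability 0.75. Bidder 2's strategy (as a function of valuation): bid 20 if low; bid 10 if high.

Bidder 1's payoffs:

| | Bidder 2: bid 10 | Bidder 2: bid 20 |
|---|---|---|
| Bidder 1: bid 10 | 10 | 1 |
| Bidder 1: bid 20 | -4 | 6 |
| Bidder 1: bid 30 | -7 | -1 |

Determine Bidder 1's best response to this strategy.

bid 10

E[bid 10] = 0.25·(1) + 0.75·(10) = 7.75
E[bid 20] = 0.25·(6) + 0.75·(-4) = -1.5
E[bid 30] = 0.25·(-1) + 0.75·(-7) = -5.5
Best response: bid 10 (7.75 is the largest).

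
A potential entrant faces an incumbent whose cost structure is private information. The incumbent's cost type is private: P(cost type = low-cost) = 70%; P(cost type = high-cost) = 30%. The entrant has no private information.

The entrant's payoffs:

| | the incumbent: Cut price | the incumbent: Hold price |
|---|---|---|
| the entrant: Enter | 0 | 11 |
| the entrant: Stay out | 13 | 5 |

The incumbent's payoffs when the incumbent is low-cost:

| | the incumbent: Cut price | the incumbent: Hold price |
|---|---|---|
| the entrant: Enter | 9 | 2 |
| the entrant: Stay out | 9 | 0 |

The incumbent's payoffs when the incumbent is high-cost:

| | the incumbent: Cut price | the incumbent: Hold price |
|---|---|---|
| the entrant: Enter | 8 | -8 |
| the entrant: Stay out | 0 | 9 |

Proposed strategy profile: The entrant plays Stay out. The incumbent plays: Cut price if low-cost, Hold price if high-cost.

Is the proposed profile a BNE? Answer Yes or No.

Yes

A profile is a BNE iff every type of every player is best-responding given beliefs about the other side.
The entrant plays Stay out: E[Stay out] = 0.7·(13) + 0.3·(5) = 10.6; E[Enter] = 3.3. Best-responding. ✓
The incumbent (cost type low-cost), facing Stay out: Cut price gives 9, Hold price gives 0. Proposed Cut price is best. ✓
The incumbent (cost type high-cost), facing Stay out: Cut price gives 0, Hold price gives 9. Proposed Hold price is best. ✓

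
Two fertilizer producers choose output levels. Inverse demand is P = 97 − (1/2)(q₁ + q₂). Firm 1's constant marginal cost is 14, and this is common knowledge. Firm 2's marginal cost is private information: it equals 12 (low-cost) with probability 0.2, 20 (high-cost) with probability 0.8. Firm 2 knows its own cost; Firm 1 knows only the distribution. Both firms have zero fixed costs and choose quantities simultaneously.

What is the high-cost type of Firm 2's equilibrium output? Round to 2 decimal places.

Type-c best response for Firm 2: q₂(c) = (97 − c) − q₁/2.
Firm 1 maximizes expected profit; its first-order condition is 97 − q₁ − (1/2)E[q₂] − 14 = 0.
Substituting E[q₂] and solving: E[c₂] = 18.4, so q₁ = (97 − 2·14 + 18.4)/(3/2) = 58.2667.
q₂(high-cost) = (97 − 20 − (1/2)·58.2667) = 47.8667.

47.87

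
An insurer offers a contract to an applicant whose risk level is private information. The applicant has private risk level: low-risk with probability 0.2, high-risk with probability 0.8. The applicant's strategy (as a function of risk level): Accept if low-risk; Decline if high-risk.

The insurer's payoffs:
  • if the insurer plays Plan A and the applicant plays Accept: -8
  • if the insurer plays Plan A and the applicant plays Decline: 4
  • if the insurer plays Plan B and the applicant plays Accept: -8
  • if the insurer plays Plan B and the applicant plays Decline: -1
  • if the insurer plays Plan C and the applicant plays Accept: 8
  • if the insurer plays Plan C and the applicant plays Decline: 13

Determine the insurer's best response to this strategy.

Plan C

Compute the insurer's expected payoff for each action, taking the expectation over the applicant's type.
E[Plan A] = 0.2·(-8) + 0.8·(4) = 1.6
E[Plan B] = 0.2·(-8) + 0.8·(-1) = -2.4
E[Plan C] = 0.2·(8) + 0.8·(13) = 12
Best response: Plan C (12 is the largest).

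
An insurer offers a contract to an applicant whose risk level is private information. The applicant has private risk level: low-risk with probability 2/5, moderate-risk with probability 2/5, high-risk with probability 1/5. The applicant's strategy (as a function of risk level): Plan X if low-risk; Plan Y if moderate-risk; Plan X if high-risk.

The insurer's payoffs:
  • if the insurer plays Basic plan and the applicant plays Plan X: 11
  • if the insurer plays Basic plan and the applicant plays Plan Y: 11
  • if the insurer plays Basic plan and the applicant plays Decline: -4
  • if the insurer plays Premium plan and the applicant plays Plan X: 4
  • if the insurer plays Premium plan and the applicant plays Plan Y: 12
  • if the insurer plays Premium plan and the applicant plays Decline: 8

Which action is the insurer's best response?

Basic plan

Compute the insurer's expected payoff for each action, taking the expectation over the applicant's type.
E[Basic plan] = 2/5·(11) + 2/5·(11) + 1/5·(11) = 11
E[Premium plan] = 2/5·(4) + 2/5·(12) + 1/5·(4) = 36/5
Best response: Basic plan (11 is the largest).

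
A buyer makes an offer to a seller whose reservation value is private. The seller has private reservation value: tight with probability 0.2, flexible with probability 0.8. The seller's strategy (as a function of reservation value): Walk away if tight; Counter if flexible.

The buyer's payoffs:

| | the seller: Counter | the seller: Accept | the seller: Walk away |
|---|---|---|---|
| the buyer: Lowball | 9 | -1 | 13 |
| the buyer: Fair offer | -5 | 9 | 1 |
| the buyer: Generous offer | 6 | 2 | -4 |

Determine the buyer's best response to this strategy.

E[Lowball] = 0.2·(13) + 0.8·(9) = 9.8
E[Fair offer] = 0.2·(1) + 0.8·(-5) = -3.8
E[Generous offer] = 0.2·(-4) + 0.8·(6) = 4
Best response: Lowball (9.8 is the largest).

Lowball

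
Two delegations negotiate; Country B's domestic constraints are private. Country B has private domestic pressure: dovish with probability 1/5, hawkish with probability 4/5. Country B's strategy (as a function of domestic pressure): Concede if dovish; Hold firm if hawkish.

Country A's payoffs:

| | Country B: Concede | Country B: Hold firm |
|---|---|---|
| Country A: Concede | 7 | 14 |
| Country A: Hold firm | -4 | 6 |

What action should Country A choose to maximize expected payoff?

E[Concede] = 1/5·(7) + 4/5·(14) = 63/5
E[Hold firm] = 1/5·(-4) + 4/5·(6) = 4
Best response: Concede (63/5 is the largest).

Concede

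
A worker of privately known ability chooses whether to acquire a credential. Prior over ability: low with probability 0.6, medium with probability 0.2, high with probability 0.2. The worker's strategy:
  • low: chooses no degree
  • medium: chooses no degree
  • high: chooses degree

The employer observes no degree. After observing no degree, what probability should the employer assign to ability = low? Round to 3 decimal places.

0.750

Apply Bayes' rule using the sender's strategy as the likelihood.
P(no degree) = 0.6·1 + 0.2·1 + 0.2·0 = 0.8
P(low | no degree) = (0.6·1) / 0.8 = 0.6 / 0.8 = 0.75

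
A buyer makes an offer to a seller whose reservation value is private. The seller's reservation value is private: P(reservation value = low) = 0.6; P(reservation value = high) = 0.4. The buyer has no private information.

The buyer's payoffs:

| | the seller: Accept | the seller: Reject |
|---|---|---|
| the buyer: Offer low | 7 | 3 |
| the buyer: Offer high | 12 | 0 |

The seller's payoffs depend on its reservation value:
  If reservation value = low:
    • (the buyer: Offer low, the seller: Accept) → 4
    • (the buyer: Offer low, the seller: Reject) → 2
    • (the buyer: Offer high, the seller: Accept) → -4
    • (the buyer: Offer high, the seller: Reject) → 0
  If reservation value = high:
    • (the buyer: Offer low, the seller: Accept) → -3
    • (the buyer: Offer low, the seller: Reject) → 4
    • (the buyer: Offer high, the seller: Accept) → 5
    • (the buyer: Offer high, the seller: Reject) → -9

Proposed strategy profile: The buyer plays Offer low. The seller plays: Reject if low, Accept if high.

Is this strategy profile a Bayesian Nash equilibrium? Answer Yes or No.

No

The buyer plays Offer low: E[Offer low] = 0.6·(3) + 0.4·(7) = 4.6; E[Offer high] = 4.8. Not best-responding. ✗
The seller (reservation value low), facing Offer low: Accept gives 4, Reject gives 2. Proposed Reject is not best — profitable deviation exists. ✗
The seller (reservation value high), facing Offer low: Accept gives -3, Reject gives 4. Proposed Accept is not best — profitable deviation exists. ✗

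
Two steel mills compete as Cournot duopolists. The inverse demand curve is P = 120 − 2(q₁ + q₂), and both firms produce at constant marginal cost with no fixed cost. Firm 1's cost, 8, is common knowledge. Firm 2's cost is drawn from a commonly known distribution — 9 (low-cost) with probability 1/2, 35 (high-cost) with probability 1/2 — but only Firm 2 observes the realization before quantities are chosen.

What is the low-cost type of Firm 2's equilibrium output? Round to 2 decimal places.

Type-c best response for Firm 2: q₂(c) = (120 − c)/4 − q₁/2.
Firm 1 maximizes expected profit; its first-order condition is 120 − 4q₁ − 2E[q₂] − 8 = 0.
Substituting E[q₂] and solving: E[c₂] = 22, so q₁ = (120 − 2·8 + 22)/6 = 21.
q₂(low-cost) = (120 − 9 − 2·21)/4 = 17.25.

17.25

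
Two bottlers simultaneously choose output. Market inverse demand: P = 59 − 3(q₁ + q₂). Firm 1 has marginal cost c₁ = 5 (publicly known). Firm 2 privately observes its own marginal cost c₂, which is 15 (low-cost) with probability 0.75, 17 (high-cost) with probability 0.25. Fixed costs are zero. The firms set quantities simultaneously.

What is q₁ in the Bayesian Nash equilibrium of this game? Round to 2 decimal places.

7.17

Type-c best response for Firm 2: q₂(c) = (59 − c)/6 − q₁/2.
Firm 1 maximizes expected profit; its first-order condition is 59 − 6q₁ − 3E[q₂] − 5 = 0.
Substituting E[q₂] and solving: E[c₂] = 15.5, so q₁ = (59 − 2·5 + 15.5)/9 = 7.16667.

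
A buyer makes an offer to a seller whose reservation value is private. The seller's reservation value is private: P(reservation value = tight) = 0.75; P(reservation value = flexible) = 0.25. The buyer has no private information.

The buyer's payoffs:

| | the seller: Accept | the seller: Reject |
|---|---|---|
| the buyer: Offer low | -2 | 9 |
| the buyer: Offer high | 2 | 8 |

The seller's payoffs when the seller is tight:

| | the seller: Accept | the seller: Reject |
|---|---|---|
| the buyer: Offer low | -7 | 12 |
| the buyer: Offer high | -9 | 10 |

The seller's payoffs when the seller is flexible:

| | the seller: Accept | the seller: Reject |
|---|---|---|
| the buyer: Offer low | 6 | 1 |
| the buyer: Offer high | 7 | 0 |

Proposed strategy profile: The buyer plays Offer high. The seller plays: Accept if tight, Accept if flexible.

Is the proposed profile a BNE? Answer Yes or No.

The buyer plays Offer high: E[Offer high] = 0.75·(2) + 0.25·(2) = 2; E[Offer low] = -2. Best-responding. ✓
The seller (reservation value tight), facing Offer high: Accept gives -9, Reject gives 10. Proposed Accept is not best — profitable deviation exists. ✗
The seller (reservation value flexible), facing Offer high: Accept gives 7, Reject gives 0. Proposed Accept is best. ✓

No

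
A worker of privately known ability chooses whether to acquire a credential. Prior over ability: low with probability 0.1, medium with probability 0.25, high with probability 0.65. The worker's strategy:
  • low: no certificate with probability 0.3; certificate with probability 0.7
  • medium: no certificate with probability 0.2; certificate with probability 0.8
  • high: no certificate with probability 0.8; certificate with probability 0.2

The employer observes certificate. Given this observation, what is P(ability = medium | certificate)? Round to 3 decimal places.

0.500

Apply Bayes' rule using the sender's strategy as the likelihood.
P(certificate) = 0.1·0.7 + 0.25·0.8 + 0.65·0.2 = 0.4
P(medium | certificate) = (0.25·0.8) / 0.4 = 0.2 / 0.4 = 0.5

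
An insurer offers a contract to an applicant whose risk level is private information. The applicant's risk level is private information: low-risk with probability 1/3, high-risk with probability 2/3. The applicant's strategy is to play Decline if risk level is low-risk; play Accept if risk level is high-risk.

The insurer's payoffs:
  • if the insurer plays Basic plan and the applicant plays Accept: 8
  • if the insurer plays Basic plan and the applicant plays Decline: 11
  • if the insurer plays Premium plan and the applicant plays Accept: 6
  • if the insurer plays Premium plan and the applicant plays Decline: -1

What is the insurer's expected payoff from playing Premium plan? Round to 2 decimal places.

3.67

Take the expectation over the applicant's risk level, weighting each type's action by its prior probability.
E[Premium plan] = 1/3·(-1) + 2/3·6 = (-1/3) + 4 = 11/3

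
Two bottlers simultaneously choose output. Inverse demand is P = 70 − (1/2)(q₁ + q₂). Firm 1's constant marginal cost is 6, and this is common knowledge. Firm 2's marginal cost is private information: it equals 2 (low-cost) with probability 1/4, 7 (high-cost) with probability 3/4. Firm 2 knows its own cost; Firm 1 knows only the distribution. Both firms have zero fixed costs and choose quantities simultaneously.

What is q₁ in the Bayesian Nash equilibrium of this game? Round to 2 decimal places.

Type-c best response for Firm 2: q₂(c) = (70 − c) − q₁/2.
Firm 1 maximizes expected profit; its first-order condition is 70 − q₁ − (1/2)E[q₂] − 6 = 0.
Substituting E[q₂] and solving: E[c₂] = 5.75, so q₁ = (70 − 2·6 + 5.75)/(3/2) = 42.5.

42.50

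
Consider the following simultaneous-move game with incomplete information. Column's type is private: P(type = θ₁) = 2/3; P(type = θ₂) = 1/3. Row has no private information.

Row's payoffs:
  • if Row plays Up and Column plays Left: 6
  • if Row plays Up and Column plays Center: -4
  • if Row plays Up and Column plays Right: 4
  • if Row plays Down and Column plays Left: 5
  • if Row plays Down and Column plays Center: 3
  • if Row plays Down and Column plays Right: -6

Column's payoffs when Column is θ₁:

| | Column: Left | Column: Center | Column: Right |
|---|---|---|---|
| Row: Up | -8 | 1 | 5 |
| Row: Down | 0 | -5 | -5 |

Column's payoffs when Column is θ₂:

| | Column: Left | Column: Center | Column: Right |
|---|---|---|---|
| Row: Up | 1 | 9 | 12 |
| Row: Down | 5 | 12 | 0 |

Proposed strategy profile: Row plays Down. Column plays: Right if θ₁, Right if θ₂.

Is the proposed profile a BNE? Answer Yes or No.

No

Row plays Down: E[Down] = 2/3·(-6) + 1/3·(-6) = -6; E[Up] = 4. Not best-responding. ✗
Column (type θ₁), facing Down: Left gives 0, Center gives -5, Right gives -5. Proposed Right is not best — profitable deviation exists. ✗
Column (type θ₂), facing Down: Left gives 5, Center gives 12, Right gives 0. Proposed Right is not best — profitable deviation exists. ✗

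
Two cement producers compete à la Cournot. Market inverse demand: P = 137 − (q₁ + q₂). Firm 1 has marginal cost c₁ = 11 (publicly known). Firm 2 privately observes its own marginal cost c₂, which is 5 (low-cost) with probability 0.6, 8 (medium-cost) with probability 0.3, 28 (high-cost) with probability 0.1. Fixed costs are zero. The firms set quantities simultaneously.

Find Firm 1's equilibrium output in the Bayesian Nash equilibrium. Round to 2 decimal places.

41.07

Type-c best response for Firm 2: q₂(c) = (137 − c)/2 − q₁/2.
Firm 1 maximizes expected profit; its first-order condition is 137 − 2q₁ − E[q₂] − 11 = 0.
Substituting E[q₂] and solving: E[c₂] = 8.2, so q₁ = (137 − 2·11 + 8.2)/3 = 41.0667.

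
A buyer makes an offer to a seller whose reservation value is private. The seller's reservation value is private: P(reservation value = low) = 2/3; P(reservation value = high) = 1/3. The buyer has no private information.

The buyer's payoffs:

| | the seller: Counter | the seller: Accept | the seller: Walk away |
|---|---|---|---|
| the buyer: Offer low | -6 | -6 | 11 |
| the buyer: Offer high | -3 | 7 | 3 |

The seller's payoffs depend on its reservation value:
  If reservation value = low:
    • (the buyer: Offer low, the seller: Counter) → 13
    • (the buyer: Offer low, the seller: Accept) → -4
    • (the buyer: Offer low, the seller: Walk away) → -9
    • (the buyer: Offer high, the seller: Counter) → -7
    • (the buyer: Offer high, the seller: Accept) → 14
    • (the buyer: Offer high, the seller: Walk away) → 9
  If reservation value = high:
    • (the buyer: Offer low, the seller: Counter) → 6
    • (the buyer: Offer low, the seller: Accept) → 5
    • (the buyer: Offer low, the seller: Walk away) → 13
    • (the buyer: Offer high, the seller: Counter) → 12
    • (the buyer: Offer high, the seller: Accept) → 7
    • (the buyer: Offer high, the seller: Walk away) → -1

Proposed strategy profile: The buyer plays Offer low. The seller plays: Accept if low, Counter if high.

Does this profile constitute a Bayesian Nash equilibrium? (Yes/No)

No

The buyer plays Offer low: E[Offer low] = 2/3·(-6) + 1/3·(-6) = -6; E[Offer high] = 11/3. Not best-responding. ✗
The seller (reservation value low), facing Offer low: Counter gives 13, Accept gives -4, Walk away gives -9. Proposed Accept is not best — profitable deviation exists. ✗
The seller (reservation value high), facing Offer low: Counter gives 6, Accept gives 5, Walk away gives 13. Proposed Counter is not best — profitable deviation exists. ✗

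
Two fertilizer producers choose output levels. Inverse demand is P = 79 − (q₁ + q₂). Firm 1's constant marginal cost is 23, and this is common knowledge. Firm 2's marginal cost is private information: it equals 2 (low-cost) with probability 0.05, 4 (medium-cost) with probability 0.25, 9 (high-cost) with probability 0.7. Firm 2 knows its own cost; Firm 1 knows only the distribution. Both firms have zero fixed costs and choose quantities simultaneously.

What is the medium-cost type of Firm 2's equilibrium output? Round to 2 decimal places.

Type-c best response for Firm 2: q₂(c) = (79 − c)/2 − q₁/2.
Firm 1 maximizes expected profit; its first-order condition is 79 − 2q₁ − E[q₂] − 23 = 0.
Substituting E[q₂] and solving: E[c₂] = 7.4, so q₁ = (79 − 2·23 + 7.4)/3 = 13.4667.
q₂(medium-cost) = (79 − 4 − 13.4667)/2 = 30.7667.

30.77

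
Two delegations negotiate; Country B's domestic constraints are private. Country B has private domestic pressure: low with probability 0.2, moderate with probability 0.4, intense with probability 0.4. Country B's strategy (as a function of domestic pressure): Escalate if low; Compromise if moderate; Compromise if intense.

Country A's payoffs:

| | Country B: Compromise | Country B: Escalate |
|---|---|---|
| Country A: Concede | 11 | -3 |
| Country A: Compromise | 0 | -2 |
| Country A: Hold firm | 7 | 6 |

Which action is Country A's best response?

Concede

E[Concede] = 0.2·(-3) + 0.4·(11) + 0.4·(11) = 8.2
E[Compromise] = 0.2·(-2) + 0.4·(0) + 0.4·(0) = -0.4
E[Hold firm] = 0.2·(6) + 0.4·(7) + 0.4·(7) = 6.8
Best response: Concede (8.2 is the largest).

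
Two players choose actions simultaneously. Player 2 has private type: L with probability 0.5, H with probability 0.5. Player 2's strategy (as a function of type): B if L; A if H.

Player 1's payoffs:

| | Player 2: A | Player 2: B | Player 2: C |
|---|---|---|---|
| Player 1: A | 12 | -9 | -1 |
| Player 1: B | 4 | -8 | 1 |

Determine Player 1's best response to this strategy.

E[A] = 0.5·(-9) + 0.5·(12) = 1.5
E[B] = 0.5·(-8) + 0.5·(4) = -2
Best response: A (1.5 is the largest).

A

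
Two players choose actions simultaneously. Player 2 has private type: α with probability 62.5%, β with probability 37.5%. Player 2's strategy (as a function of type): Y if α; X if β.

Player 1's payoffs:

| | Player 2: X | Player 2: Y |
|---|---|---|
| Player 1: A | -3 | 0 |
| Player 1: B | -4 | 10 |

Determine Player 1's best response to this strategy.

B

E[A] = 0.625·(0) + 0.375·(-3) = -1.125
E[B] = 0.625·(10) + 0.375·(-4) = 4.75
Best response: B (4.75 is the largest).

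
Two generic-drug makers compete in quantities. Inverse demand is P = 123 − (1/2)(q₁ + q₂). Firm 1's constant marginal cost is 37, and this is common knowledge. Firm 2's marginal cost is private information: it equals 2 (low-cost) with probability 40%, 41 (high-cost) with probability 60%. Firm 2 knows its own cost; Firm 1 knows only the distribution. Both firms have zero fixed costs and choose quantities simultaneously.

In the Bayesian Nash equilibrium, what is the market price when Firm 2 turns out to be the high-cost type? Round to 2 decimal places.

69.60

Type-c best response for Firm 2: q₂(c) = (123 − c) − q₁/2.
Firm 1 maximizes expected profit; its first-order condition is 123 − q₁ − (1/2)E[q₂] − 37 = 0.
Substituting E[q₂] and solving: E[c₂] = 25.4, so q₁ = (123 − 2·37 + 25.4)/(3/2) = 49.6.
q₂(high-cost) = 57.2, so P = 123 − (1/2)·(49.6 + 57.2) = 69.6.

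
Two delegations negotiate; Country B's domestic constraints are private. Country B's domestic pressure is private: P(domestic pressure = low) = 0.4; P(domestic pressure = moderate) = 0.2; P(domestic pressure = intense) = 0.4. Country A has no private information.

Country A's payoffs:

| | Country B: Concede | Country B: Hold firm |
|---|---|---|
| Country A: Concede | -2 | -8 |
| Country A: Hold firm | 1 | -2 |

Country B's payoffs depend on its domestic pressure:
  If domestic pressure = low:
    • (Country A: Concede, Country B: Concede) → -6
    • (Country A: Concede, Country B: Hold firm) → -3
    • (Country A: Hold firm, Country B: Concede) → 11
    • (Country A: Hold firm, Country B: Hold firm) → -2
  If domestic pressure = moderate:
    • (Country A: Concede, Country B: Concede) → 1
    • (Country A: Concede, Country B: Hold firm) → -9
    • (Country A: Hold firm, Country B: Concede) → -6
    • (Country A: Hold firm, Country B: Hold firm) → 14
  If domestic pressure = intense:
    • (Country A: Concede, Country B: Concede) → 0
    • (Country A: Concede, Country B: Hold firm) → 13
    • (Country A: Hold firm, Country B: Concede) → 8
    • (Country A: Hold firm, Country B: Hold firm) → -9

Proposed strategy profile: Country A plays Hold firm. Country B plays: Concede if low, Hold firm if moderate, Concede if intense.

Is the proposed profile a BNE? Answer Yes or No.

Yes

Country A plays Hold firm: E[Hold firm] = 0.4·(1) + 0.2·(-2) + 0.4·(1) = 0.4; E[Concede] = -3.2. Best-responding. ✓
Country B (domestic pressure low), facing Hold firm: Concede gives 11, Hold firm gives -2. Proposed Concede is best. ✓
Country B (domestic pressure moderate), facing Hold firm: Concede gives -6, Hold firm gives 14. Proposed Hold firm is best. ✓
Country B (domestic pressure intense), facing Hold firm: Concede gives 8, Hold firm gives -9. Proposed Concede is best. ✓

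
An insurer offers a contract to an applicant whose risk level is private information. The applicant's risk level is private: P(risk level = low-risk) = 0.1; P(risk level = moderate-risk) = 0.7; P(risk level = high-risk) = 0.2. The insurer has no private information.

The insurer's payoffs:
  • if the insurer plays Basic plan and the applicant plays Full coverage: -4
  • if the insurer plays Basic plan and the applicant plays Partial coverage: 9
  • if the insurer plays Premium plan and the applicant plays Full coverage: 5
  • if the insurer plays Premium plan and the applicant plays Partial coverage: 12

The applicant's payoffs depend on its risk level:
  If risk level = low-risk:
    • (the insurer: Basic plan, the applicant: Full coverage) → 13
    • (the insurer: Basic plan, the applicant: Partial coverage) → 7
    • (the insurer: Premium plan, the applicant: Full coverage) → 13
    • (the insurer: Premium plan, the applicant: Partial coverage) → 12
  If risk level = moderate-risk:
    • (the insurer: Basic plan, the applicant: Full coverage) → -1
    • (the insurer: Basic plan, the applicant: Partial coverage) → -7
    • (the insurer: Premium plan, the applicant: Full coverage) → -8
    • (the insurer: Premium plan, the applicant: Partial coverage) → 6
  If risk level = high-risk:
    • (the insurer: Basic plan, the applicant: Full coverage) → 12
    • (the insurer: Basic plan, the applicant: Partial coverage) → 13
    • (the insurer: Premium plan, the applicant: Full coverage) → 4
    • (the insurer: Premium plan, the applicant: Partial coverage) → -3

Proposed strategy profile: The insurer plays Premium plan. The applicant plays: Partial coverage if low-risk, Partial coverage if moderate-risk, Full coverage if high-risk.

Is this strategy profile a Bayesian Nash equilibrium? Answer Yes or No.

No

A profile is a BNE iff every type of every player is best-responding given beliefs about the other side.
The insurer plays Premium plan: E[Premium plan] = 0.1·(12) + 0.7·(12) + 0.2·(5) = 10.6; E[Basic plan] = 6.4. Best-responding. ✓
The applicant (risk level low-risk), facing Premium plan: Full coverage gives 13, Partial coverage gives 12. Proposed Partial coverage is not best — profitable deviation exists. ✗
The applicant (risk level moderate-risk), facing Premium plan: Full coverage gives -8, Partial coverage gives 6. Proposed Partial coverage is best. ✓
The applicant (risk level high-risk), facing Premium plan: Full coverage gives 4, Partial coverage gives -3. Proposed Full coverage is best. ✓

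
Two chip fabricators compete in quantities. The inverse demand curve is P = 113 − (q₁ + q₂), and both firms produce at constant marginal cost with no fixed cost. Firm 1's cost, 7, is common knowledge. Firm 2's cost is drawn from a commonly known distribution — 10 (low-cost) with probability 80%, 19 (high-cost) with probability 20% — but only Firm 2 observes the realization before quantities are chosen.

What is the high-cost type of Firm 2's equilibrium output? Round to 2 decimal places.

28.53

Firm 2 with cost c maximizes (113 − (q₁+q₂) − c)·q₂, giving q₂(c) = (113 − c − q₁)/2.
E[c₂] = 0.8·10 + 0.2·19 = 11.8
Firm 1's FOC against E[q₂] yields q₁ = (113 − 2·7 + E[c₂])/3 = (113 − 14 + 11.8)/3 = 36.9333.
q₂(high-cost) = (113 − 19 − 36.9333)/2 = 28.5333.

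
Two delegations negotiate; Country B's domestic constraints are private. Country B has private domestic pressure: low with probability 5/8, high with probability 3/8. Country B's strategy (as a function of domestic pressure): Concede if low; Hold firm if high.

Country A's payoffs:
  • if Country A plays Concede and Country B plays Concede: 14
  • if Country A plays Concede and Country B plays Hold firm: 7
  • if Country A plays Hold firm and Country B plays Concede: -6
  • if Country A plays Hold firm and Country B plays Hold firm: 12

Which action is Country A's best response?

Concede

Compute Country A's expected payoff for each action, taking the expectation over Country B's type.
E[Concede] = 5/8·(14) + 3/8·(7) = 91/8
E[Hold firm] = 5/8·(-6) + 3/8·(12) = 3/4
Best response: Concede (91/8 is the largest).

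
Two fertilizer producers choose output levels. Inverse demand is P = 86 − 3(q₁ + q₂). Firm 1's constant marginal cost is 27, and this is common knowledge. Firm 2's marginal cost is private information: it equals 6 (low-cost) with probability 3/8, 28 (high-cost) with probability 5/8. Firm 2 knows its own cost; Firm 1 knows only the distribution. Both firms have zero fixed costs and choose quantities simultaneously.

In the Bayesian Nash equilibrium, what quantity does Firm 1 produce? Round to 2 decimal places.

Firm 2 with cost c maximizes (86 − 3(q₁+q₂) − c)·q₂, giving q₂(c) = (86 − c − 3q₁)/6.
E[c₂] = 3/8·6 + 5/8·28 = 19.75
Firm 1's FOC against E[q₂] yields q₁ = (86 − 2·27 + E[c₂])/9 = (86 − 54 + 19.75)/9 = 5.75.

5.75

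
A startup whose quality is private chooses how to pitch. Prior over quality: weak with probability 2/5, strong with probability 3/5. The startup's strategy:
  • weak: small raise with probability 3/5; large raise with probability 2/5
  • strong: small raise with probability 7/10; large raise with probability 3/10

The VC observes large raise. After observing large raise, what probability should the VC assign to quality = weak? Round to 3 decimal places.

0.471

P(large raise) = (2/5)·(2/5) + (3/5)·(3/10) = 17/50
P(weak | large raise) = ((2/5)·(2/5)) / (17/50) = (4/25) / (17/50) = 8/17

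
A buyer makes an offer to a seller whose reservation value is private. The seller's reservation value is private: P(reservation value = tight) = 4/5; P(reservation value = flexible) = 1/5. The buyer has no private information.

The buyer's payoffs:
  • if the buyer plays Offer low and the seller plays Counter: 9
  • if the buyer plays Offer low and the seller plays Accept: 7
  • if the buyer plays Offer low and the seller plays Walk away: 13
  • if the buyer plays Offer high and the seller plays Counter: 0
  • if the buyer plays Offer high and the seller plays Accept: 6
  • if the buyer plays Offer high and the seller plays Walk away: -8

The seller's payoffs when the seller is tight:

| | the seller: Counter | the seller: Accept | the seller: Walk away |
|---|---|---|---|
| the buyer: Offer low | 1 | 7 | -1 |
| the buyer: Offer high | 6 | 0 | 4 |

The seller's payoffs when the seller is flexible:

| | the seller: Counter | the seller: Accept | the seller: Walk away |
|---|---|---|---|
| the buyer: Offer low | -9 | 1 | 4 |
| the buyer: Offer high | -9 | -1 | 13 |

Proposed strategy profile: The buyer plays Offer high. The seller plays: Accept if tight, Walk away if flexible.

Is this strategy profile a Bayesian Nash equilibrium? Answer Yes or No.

No

The buyer plays Offer high: E[Offer high] = 4/5·(6) + 1/5·(-8) = 16/5; E[Offer low] = 41/5. Not best-responding. ✗
The seller (reservation value tight), facing Offer high: Counter gives 6, Accept gives 0, Walk away gives 4. Proposed Accept is not best — profitable deviation exists. ✗
The seller (reservation value flexible), facing Offer high: Counter gives -9, Accept gives -1, Walk away gives 13. Proposed Walk away is best. ✓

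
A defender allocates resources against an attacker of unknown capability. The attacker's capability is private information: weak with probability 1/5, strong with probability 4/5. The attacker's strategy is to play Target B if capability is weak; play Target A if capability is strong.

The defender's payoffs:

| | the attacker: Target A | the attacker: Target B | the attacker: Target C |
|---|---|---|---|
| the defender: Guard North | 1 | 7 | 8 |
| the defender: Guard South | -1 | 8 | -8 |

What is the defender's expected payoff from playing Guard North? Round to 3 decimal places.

Take the expectation over the attacker's capability, weighting each type's action by its prior probability.
E[Guard North] = 1/5·7 + 4/5·1 = 7/5 + 4/5 = 11/5

2.200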